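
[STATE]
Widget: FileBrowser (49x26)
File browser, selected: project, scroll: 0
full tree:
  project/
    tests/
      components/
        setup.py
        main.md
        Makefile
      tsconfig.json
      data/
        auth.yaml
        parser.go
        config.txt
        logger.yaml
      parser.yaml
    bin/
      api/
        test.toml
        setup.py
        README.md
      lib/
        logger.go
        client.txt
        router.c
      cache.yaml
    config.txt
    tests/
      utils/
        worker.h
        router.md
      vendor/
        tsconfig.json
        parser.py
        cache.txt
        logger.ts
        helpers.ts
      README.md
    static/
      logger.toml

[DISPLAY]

> [-] project/                                   
    [+] tests/                                   
    [+] bin/                                     
    config.txt                                   
    [+] tests/                                   
    [+] static/                                  
                                                 
                                                 
                                                 
                                                 
                                                 
                                                 
                                                 
                                                 
                                                 
                                                 
                                                 
                                                 
                                                 
                                                 
                                                 
                                                 
                                                 
                                                 
                                                 
                                                 


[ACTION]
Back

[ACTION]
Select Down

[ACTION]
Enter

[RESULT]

  [-] project/                                   
  > [-] tests/                                   
      [+] components/                            
      tsconfig.json                              
      [+] data/                                  
      parser.yaml                                
    [+] bin/                                     
    config.txt                                   
    [-] tests/                                   
      [+] utils/                                 
      [+] vendor/                                
      README.md                                  
    [+] static/                                  
                                                 
                                                 
                                                 
                                                 
                                                 
                                                 
                                                 
                                                 
                                                 
                                                 
                                                 
                                                 
                                                 


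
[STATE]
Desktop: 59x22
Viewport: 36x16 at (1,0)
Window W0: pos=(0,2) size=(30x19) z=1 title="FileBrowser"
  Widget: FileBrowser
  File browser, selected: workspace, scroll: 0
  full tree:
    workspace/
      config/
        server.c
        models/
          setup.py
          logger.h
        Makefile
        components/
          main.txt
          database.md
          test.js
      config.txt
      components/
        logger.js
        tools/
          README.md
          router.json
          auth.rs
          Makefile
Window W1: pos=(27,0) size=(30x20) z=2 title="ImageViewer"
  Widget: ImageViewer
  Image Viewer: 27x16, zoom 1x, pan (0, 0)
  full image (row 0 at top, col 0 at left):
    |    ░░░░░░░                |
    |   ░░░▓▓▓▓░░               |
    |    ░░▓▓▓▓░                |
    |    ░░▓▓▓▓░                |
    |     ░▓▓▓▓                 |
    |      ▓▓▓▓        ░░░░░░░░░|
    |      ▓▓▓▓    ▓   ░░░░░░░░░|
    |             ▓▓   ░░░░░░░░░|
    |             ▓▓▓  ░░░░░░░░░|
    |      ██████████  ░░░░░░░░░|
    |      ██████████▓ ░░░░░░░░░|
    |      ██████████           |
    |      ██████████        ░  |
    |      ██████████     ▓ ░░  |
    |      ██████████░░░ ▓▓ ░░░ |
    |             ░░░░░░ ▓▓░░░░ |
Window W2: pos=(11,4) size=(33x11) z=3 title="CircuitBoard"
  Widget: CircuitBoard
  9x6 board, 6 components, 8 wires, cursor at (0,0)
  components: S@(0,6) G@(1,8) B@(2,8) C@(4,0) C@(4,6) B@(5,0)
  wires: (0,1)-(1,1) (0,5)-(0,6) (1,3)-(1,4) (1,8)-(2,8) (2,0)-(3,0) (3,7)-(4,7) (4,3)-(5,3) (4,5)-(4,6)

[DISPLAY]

                          ┏━━━━━━━━━
                          ┃ ImageVie
━━━━━━━━━━━━━━━━━━━━━━━━━━┠─────────
 FileBrowser              ┃    ░░░░░
──────────┏━━━━━━━━━━━━━━━━━━━━━━━━━
> [-] work┃ CircuitBoard            
    [+] co┠─────────────────────────
    config┃   0 1 2 3 4 5 6 7 8     
    [+] co┃0  [.]  ·               ·
          ┃        │                
          ┃1       ·       · ─ ·    
          ┃                         
          ┃2   ·                    
          ┃    │                    
          ┗━━━━━━━━━━━━━━━━━━━━━━━━━
                          ┃      ███


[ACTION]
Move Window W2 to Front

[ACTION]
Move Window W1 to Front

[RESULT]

                          ┏━━━━━━━━━
                          ┃ ImageVie
━━━━━━━━━━━━━━━━━━━━━━━━━━┠─────────
 FileBrowser              ┃    ░░░░░
──────────┏━━━━━━━━━━━━━━━┃   ░░░▓▓▓
> [-] work┃ CircuitBoard  ┃    ░░▓▓▓
    [+] co┠───────────────┃    ░░▓▓▓
    config┃   0 1 2 3 4 5 ┃     ░▓▓▓
    [+] co┃0  [.]  ·      ┃      ▓▓▓
          ┃        │      ┃      ▓▓▓
          ┃1       ·      ┃         
          ┃               ┃         
          ┃2   ·          ┃      ███
          ┃    │          ┃      ███
          ┗━━━━━━━━━━━━━━━┃      ███
                          ┃      ███


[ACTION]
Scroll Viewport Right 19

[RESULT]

       ┏━━━━━━━━━━━━━━━━━━━━━━━━━━━━
       ┃ ImageViewer                
━━━━━━━┠────────────────────────────
       ┃    ░░░░░░░                 
━━━━━━━┃   ░░░▓▓▓▓░░                
Board  ┃    ░░▓▓▓▓░                 
───────┃    ░░▓▓▓▓░                 
 3 4 5 ┃     ░▓▓▓▓                  
·      ┃      ▓▓▓▓        ░░░░░░░░░ 
│      ┃      ▓▓▓▓    ▓   ░░░░░░░░░ 
·      ┃             ▓▓   ░░░░░░░░░ 
       ┃             ▓▓▓  ░░░░░░░░░ 
       ┃      ██████████  ░░░░░░░░░ 
       ┃      ██████████▓ ░░░░░░░░░ 
━━━━━━━┃      ██████████            
       ┃      ██████████        ░   


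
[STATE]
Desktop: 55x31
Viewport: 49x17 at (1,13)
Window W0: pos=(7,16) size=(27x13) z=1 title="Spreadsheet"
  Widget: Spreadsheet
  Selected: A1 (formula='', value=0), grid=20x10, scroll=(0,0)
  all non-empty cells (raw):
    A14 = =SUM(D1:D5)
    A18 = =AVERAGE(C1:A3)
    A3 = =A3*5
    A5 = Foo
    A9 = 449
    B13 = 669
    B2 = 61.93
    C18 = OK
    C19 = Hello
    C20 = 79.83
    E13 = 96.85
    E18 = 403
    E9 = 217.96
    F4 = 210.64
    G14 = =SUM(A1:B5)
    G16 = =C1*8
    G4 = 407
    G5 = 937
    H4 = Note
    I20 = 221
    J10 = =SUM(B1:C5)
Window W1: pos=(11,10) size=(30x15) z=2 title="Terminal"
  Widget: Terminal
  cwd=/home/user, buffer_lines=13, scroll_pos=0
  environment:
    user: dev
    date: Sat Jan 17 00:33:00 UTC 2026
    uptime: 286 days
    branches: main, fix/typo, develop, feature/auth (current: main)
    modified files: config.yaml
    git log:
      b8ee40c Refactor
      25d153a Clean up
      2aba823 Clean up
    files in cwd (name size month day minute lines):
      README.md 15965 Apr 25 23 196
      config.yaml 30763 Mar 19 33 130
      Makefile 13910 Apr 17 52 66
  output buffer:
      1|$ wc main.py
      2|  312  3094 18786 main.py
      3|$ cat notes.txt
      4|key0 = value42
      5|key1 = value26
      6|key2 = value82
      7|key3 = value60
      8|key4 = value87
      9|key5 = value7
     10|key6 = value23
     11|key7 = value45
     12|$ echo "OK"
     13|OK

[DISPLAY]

          ┃$ wc main.py                ┃         
          ┃  312  3094 18786 main.py   ┃         
          ┃$ cat notes.txt             ┃         
      ┏━━━┃key0 = value42              ┃         
      ┃ Sp┃key1 = value26              ┃         
      ┠───┃key2 = value82              ┃         
      ┃A1:┃key3 = value60              ┃         
      ┃   ┃key4 = value87              ┃         
      ┃---┃key5 = value7               ┃         
      ┃  1┃key6 = value23              ┃         
      ┃  2┃key7 = value45              ┃         
      ┃  3┗━━━━━━━━━━━━━━━━━━━━━━━━━━━━┛         
      ┃  4        0       0     ┃                
      ┃  5 Foo            0     ┃                
      ┃  6        0       0     ┃                
      ┗━━━━━━━━━━━━━━━━━━━━━━━━━┛                
                                                 


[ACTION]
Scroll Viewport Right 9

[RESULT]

     ┃$ wc main.py                ┃              
     ┃  312  3094 18786 main.py   ┃              
     ┃$ cat notes.txt             ┃              
 ┏━━━┃key0 = value42              ┃              
 ┃ Sp┃key1 = value26              ┃              
 ┠───┃key2 = value82              ┃              
 ┃A1:┃key3 = value60              ┃              
 ┃   ┃key4 = value87              ┃              
 ┃---┃key5 = value7               ┃              
 ┃  1┃key6 = value23              ┃              
 ┃  2┃key7 = value45              ┃              
 ┃  3┗━━━━━━━━━━━━━━━━━━━━━━━━━━━━┛              
 ┃  4        0       0     ┃                     
 ┃  5 Foo            0     ┃                     
 ┃  6        0       0     ┃                     
 ┗━━━━━━━━━━━━━━━━━━━━━━━━━┛                     
                                                 


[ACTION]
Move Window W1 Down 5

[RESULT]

                                                 
                                                 
     ┏━━━━━━━━━━━━━━━━━━━━━━━━━━━━┓              
 ┏━━━┃ Terminal                   ┃              
 ┃ Sp┠────────────────────────────┨              
 ┠───┃$ wc main.py                ┃              
 ┃A1:┃  312  3094 18786 main.py   ┃              
 ┃   ┃$ cat notes.txt             ┃              
 ┃---┃key0 = value42              ┃              
 ┃  1┃key1 = value26              ┃              
 ┃  2┃key2 = value82              ┃              
 ┃  3┃key3 = value60              ┃              
 ┃  4┃key4 = value87              ┃              
 ┃  5┃key5 = value7               ┃              
 ┃  6┃key6 = value23              ┃              
 ┗━━━┃key7 = value45              ┃              
     ┗━━━━━━━━━━━━━━━━━━━━━━━━━━━━┛              


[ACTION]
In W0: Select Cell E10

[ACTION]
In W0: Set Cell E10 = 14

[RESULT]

                                                 
                                                 
     ┏━━━━━━━━━━━━━━━━━━━━━━━━━━━━┓              
 ┏━━━┃ Terminal                   ┃              
 ┃ Sp┠────────────────────────────┨              
 ┠───┃$ wc main.py                ┃              
 ┃E10┃  312  3094 18786 main.py   ┃              
 ┃   ┃$ cat notes.txt             ┃              
 ┃---┃key0 = value42              ┃              
 ┃  1┃key1 = value26              ┃              
 ┃  2┃key2 = value82              ┃              
 ┃  3┃key3 = value60              ┃              
 ┃  4┃key4 = value87              ┃              
 ┃  5┃key5 = value7               ┃              
 ┃  6┃key6 = value23              ┃              
 ┗━━━┃key7 = value45              ┃              
     ┗━━━━━━━━━━━━━━━━━━━━━━━━━━━━┛              


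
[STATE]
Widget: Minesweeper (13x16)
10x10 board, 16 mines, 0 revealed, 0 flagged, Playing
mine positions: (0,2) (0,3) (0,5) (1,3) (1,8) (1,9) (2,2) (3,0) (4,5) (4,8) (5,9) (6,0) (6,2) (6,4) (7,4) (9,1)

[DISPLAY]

■■■■■■■■■■   
■■■■■■■■■■   
■■■■■■■■■■   
■■■■■■■■■■   
■■■■■■■■■■   
■■■■■■■■■■   
■■■■■■■■■■   
■■■■■■■■■■   
■■■■■■■■■■   
■■■■■■■■■■   
             
             
             
             
             
             


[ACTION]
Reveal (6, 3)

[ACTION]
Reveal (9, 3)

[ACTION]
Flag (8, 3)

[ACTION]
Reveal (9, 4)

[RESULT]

■■■■■■■■■■   
■■■■■■■■■■   
■■■■■■■■■■   
■■■■■■■■■■   
■■■■■■■■■■   
■■■■■2112■   
■■■3■2  11   
■■■■■2       
■■1111       
■■1          
             
             
             
             
             
             


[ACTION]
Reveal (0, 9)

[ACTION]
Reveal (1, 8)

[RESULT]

■■✹✹■✹■■■2   
■■■✹■■■■✹✹   
■■✹■■■■■■■   
✹■■■■■■■■■   
■■■■■✹■■✹■   
■■■■■2112✹   
✹■✹3✹2  11   
■■■■✹2       
■■1111       
■✹1          
             
             
             
             
             
             


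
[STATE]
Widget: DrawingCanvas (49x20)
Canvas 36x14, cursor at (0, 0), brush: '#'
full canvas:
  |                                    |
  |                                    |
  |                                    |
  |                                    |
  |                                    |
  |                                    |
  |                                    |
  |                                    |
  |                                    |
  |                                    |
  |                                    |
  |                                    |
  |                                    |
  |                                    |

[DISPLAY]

+                                                
                                                 
                                                 
                                                 
                                                 
                                                 
                                                 
                                                 
                                                 
                                                 
                                                 
                                                 
                                                 
                                                 
                                                 
                                                 
                                                 
                                                 
                                                 
                                                 


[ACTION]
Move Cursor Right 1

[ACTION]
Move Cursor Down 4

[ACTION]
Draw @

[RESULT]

                                                 
                                                 
                                                 
                                                 
 @                                               
                                                 
                                                 
                                                 
                                                 
                                                 
                                                 
                                                 
                                                 
                                                 
                                                 
                                                 
                                                 
                                                 
                                                 
                                                 


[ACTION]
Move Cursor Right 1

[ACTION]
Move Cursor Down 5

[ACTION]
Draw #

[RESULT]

                                                 
                                                 
                                                 
                                                 
 @                                               
                                                 
                                                 
                                                 
                                                 
  #                                              
                                                 
                                                 
                                                 
                                                 
                                                 
                                                 
                                                 
                                                 
                                                 
                                                 


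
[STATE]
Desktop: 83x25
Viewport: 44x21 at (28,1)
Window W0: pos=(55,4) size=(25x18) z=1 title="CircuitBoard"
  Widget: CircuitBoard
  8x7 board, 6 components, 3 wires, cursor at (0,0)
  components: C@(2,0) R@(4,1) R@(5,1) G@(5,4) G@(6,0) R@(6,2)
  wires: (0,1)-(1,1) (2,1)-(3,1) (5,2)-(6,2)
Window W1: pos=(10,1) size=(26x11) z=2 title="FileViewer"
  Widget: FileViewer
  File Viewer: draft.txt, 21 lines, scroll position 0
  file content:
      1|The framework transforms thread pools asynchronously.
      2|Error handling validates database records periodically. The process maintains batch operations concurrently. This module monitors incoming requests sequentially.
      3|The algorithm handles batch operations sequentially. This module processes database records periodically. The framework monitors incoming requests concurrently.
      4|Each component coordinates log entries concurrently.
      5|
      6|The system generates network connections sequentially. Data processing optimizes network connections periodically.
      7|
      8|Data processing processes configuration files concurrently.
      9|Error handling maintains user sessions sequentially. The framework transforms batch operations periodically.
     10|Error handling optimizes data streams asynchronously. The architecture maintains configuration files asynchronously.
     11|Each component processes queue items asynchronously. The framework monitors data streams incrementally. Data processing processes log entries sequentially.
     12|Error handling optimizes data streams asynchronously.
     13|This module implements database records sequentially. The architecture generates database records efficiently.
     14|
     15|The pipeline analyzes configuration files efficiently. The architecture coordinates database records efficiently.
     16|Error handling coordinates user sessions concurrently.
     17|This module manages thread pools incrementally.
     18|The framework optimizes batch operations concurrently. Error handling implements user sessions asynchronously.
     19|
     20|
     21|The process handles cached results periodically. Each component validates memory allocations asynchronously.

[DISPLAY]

━━━━━━━┓                                    
       ┃                                    
───────┨                                    
nsform▲┃                   ┏━━━━━━━━━━━━━━━━
lidate█┃                   ┃ CircuitBoard   
dles b░┃                   ┠────────────────
ordina░┃                   ┃   0 1 2 3 4 5 6
      ░┃                   ┃0  [.]  ·       
tes ne░┃                   ┃        │       
      ▼┃                   ┃1       ·       
━━━━━━━┛                   ┃                
                           ┃2   C   ·       
                           ┃        │       
                           ┃3       ·       
                           ┃                
                           ┃4       R       
                           ┃                
                           ┃5       R   ·   
                           ┃            │   
                           ┃6   G       R   
                           ┗━━━━━━━━━━━━━━━━


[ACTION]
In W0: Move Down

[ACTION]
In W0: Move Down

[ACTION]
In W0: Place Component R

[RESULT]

━━━━━━━┓                                    
       ┃                                    
───────┨                                    
nsform▲┃                   ┏━━━━━━━━━━━━━━━━
lidate█┃                   ┃ CircuitBoard   
dles b░┃                   ┠────────────────
ordina░┃                   ┃   0 1 2 3 4 5 6
      ░┃                   ┃0       ·       
tes ne░┃                   ┃        │       
      ▼┃                   ┃1       ·       
━━━━━━━┛                   ┃                
                           ┃2  [R]  ·       
                           ┃        │       
                           ┃3       ·       
                           ┃                
                           ┃4       R       
                           ┃                
                           ┃5       R   ·   
                           ┃            │   
                           ┃6   G       R   
                           ┗━━━━━━━━━━━━━━━━


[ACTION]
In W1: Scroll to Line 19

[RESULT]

━━━━━━━┓                                    
       ┃                                    
───────┨                                    
yzes c▲┃                   ┏━━━━━━━━━━━━━━━━
ordina░┃                   ┃ CircuitBoard   
es thr░┃                   ┠────────────────
imizes░┃                   ┃   0 1 2 3 4 5 6
      ░┃                   ┃0       ·       
      █┃                   ┃        │       
es cac▼┃                   ┃1       ·       
━━━━━━━┛                   ┃                
                           ┃2  [R]  ·       
                           ┃        │       
                           ┃3       ·       
                           ┃                
                           ┃4       R       
                           ┃                
                           ┃5       R   ·   
                           ┃            │   
                           ┃6   G       R   
                           ┗━━━━━━━━━━━━━━━━


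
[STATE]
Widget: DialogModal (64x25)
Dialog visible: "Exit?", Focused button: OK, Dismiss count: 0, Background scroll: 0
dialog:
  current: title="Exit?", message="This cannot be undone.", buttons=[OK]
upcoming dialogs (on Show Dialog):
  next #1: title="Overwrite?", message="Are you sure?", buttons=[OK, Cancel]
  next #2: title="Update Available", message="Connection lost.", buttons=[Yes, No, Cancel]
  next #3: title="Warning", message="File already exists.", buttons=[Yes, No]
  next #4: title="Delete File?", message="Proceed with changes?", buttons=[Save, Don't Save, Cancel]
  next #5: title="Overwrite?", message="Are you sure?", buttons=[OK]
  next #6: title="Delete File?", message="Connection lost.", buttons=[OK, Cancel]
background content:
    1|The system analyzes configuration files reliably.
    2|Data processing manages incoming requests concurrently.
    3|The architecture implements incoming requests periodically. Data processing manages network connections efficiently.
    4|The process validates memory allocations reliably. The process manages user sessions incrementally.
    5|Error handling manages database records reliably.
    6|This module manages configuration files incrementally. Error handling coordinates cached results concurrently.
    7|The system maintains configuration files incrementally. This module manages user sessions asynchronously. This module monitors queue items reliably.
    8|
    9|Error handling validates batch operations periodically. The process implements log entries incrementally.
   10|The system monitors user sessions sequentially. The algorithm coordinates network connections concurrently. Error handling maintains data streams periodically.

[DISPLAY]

The system analyzes configuration files reliably.               
Data processing manages incoming requests concurrently.         
The architecture implements incoming requests periodically. Data
The process validates memory allocations reliably. The process m
Error handling manages database records reliably.               
This module manages configuration files incrementally. Error han
The system maintains configuration files incrementally. This mod
                                                                
Error handling validates batch operations periodically. The proc
The system monitors user sessions sequentially. The algorithm co
                   ┌────────────────────────┐                   
                   │         Exit?          │                   
                   │ This cannot be undone. │                   
                   │          [OK]          │                   
                   └────────────────────────┘                   
                                                                
                                                                
                                                                
                                                                
                                                                
                                                                
                                                                
                                                                
                                                                
                                                                


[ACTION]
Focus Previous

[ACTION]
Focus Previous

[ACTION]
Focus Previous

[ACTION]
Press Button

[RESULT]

The system analyzes configuration files reliably.               
Data processing manages incoming requests concurrently.         
The architecture implements incoming requests periodically. Data
The process validates memory allocations reliably. The process m
Error handling manages database records reliably.               
This module manages configuration files incrementally. Error han
The system maintains configuration files incrementally. This mod
                                                                
Error handling validates batch operations periodically. The proc
The system monitors user sessions sequentially. The algorithm co
                                                                
                                                                
                                                                
                                                                
                                                                
                                                                
                                                                
                                                                
                                                                
                                                                
                                                                
                                                                
                                                                
                                                                
                                                                


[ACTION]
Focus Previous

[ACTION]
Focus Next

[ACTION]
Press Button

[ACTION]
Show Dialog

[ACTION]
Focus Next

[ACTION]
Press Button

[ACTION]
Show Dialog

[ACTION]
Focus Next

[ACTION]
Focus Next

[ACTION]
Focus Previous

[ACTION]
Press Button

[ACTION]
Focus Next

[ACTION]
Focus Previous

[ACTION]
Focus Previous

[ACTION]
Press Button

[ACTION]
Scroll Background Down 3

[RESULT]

The process validates memory allocations reliably. The process m
Error handling manages database records reliably.               
This module manages configuration files incrementally. Error han
The system maintains configuration files incrementally. This mod
                                                                
Error handling validates batch operations periodically. The proc
The system monitors user sessions sequentially. The algorithm co
                                                                
                                                                
                                                                
                                                                
                                                                
                                                                
                                                                
                                                                
                                                                
                                                                
                                                                
                                                                
                                                                
                                                                
                                                                
                                                                
                                                                
                                                                


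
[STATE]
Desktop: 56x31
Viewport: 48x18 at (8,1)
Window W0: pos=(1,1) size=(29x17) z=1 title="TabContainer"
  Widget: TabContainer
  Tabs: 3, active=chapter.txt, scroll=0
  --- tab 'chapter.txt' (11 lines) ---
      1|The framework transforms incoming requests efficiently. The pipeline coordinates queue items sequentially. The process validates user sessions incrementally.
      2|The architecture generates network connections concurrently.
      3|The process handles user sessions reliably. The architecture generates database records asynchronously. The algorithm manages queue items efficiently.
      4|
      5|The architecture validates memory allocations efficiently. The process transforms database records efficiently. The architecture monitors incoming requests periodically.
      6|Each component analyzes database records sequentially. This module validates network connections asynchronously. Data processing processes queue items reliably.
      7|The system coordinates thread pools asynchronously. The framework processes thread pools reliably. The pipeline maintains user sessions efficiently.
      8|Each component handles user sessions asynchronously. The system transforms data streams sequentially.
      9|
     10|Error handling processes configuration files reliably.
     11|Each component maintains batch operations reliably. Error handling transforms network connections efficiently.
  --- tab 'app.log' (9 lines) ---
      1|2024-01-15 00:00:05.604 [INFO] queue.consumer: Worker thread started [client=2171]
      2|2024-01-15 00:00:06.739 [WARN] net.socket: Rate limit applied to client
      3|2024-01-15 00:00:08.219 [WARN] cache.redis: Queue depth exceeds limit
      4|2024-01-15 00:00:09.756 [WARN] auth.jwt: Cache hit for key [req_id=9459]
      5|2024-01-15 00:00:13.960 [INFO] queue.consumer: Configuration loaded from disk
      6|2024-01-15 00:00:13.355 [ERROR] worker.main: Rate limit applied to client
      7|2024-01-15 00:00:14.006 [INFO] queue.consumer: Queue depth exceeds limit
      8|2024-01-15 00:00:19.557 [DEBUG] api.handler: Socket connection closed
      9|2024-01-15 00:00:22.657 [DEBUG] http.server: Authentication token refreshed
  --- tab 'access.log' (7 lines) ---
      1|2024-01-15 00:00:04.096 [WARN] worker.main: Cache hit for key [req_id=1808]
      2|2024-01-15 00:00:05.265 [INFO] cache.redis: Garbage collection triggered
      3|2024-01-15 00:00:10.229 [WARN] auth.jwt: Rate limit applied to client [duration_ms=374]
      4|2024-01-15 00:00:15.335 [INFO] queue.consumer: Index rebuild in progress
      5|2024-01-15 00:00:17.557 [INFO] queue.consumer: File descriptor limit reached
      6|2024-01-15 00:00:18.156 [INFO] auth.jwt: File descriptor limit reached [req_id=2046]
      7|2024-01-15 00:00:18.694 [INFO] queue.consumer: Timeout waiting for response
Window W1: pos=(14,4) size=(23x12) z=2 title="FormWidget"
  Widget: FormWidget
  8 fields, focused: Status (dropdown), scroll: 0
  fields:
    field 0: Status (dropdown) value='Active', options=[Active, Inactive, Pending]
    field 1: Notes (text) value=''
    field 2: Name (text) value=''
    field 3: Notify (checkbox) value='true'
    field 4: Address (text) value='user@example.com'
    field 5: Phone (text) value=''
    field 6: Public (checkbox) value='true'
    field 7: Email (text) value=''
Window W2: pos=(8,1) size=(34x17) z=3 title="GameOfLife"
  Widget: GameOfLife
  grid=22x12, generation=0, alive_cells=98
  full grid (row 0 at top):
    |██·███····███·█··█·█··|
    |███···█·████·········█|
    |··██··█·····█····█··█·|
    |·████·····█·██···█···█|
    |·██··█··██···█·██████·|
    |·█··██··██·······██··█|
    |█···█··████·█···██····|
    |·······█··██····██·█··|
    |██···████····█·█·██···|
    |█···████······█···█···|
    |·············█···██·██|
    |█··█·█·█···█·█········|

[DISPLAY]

┏━━━━━━━━━━━━━━━━━━━━━━━━━━━━━━━━┓              
┃ GameOfLife                     ┃              
┠────────────────────────────────┨              
┃Gen: 0                          ┃              
┃██·███····███·█··█·█··          ┃              
┃███···█·████·········█          ┃              
┃··██··█·····█····█··█·          ┃              
┃·████·····█·██···█···█          ┃              
┃·██··█··██···█·██████·          ┃              
┃·█··██··██·······██··█          ┃              
┃█···█··████·█···██····          ┃              
┃·······█··██····██·█··          ┃              
┃██···████····█·█·██···          ┃              
┃█···████······█···█···          ┃              
┃·············█···██·██          ┃              
┃█··█·█·█···█·█········          ┃              
┗━━━━━━━━━━━━━━━━━━━━━━━━━━━━━━━━┛              
                                                


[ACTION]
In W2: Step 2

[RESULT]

┏━━━━━━━━━━━━━━━━━━━━━━━━━━━━━━━━┓              
┃ GameOfLife                     ┃              
┠────────────────────────────────┨              
┃Gen: 2                          ┃              
┃····███···············          ┃              
┃██·█···██····█·····███          ┃              
┃····█··█··██·······███          ┃              
┃········███········█··          ┃              
┃█·█······██····█···█·█          ┃              
┃████·········██····███          ┃              
┃·······█···█··········          ┃              
┃██·····█···█··██······          ┃              
┃··█·██···█·██···█·····          ┃              
┃██·····██···█···██·█··          ┃              
┃············█·██·██···          ┃              
┃············█·····█···          ┃              
┗━━━━━━━━━━━━━━━━━━━━━━━━━━━━━━━━┛              
                                                


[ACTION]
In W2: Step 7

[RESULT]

┏━━━━━━━━━━━━━━━━━━━━━━━━━━━━━━━━┓              
┃ GameOfLife                     ┃              
┠────────────────────────────────┨              
┃Gen: 9                          ┃              
┃········███········██·          ┃              
┃······██···█·······█·█          ┃              
┃·········███·········█          ┃              
┃······██··██······██·█          ┃              
┃·····················█          ┃              
┃···········█···███···█          ┃              
┃···········█·██·█··██·          ┃              
┃······██·██·█···██·█··          ┃              
┃······█·█·█···········          ┃              
┃·······██·█···█·██····          ┃              
┃·······██····██·█·····          ┃              
┃··········██··········          ┃              
┗━━━━━━━━━━━━━━━━━━━━━━━━━━━━━━━━┛              
                                                


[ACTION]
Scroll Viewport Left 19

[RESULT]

 ┏━━━━━━┏━━━━━━━━━━━━━━━━━━━━━━━━━━━━━━━━┓      
 ┃ TabCo┃ GameOfLife                     ┃      
 ┠──────┠────────────────────────────────┨      
 ┃[chapt┃Gen: 9                          ┃      
 ┃──────┃········███········██·          ┃      
 ┃The fr┃······██···█·······█·█          ┃      
 ┃The ar┃·········███·········█          ┃      
 ┃The pr┃······██··██······██·█          ┃      
 ┃      ┃·····················█          ┃      
 ┃The ar┃···········█···███···█          ┃      
 ┃Each c┃···········█·██·█··██·          ┃      
 ┃The sy┃······██·██·█···██·█··          ┃      
 ┃Each c┃······█·█·█···········          ┃      
 ┃      ┃·······██·█···█·██····          ┃      
 ┃Error ┃·······██····██·█·····          ┃      
 ┃Each c┃··········██··········          ┃      
 ┗━━━━━━┗━━━━━━━━━━━━━━━━━━━━━━━━━━━━━━━━┛      
                                                
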